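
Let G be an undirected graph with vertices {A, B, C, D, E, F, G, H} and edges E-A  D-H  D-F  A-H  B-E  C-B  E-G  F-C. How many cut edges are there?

The edges on the cycle D-F-C-B-E-A-H-D are not bridges since each lies on that cycle.
But removing E-G disconnects E from G — this is a bridge.

1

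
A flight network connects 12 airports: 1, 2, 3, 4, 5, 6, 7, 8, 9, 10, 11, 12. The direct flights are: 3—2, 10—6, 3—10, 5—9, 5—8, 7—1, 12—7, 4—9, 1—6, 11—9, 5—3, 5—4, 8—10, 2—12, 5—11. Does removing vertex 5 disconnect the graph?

Yes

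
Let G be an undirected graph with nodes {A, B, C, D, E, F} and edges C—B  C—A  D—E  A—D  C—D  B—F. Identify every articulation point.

B, C, D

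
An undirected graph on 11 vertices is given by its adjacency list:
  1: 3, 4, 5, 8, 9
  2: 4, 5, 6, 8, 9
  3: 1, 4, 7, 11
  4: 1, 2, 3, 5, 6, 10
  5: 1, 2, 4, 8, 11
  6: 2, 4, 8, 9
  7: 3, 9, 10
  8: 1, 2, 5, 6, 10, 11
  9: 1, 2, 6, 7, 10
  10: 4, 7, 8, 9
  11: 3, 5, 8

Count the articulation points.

0

Removing 10, for instance, still leaves 1 component. No single vertex removal increases the component count — the graph has no articulation points.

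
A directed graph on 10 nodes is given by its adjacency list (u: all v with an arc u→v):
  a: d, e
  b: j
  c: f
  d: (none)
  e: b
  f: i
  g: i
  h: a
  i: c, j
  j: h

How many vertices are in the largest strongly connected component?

5

{a, b, e, h, j} are all mutually reachable — one SCC of size 5.
{c, f, i} are all mutually reachable — one SCC of size 3.
{d} is an SCC by itself.
{g} is an SCC by itself.
The largest has 5 vertices.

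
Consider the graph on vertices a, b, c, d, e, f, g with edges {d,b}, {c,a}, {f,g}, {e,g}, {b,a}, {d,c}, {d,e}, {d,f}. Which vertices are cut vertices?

Removing d increases the component count from 1 to 2, so d is a cut vertex.
By contrast removing g leaves 1 component; it is not a cut vertex. No other vertex is a cut vertex either.

d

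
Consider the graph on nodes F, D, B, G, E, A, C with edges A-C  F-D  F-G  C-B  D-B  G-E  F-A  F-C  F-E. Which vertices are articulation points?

F

Removing F increases the component count from 1 to 2, so F is a cut vertex.
By contrast removing G leaves 1 component; it is not a cut vertex. No other vertex is a cut vertex either.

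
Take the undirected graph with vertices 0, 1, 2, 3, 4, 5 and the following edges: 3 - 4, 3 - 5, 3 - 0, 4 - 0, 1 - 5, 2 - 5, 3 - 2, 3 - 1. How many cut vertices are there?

Removing 3 increases the component count from 1 to 2, so 3 is a cut vertex.
By contrast removing 1 leaves 1 component; it is not a cut vertex. No other vertex is a cut vertex either.

1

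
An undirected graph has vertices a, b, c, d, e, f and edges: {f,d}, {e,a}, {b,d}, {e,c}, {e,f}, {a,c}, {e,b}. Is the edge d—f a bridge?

No

After removing d—f, the path d-b-e-f still connects them, so the edge is not a bridge.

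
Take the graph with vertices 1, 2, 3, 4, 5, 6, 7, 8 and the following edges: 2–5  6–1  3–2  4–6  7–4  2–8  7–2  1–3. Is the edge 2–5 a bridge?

Yes

Removing 2–5 leaves no path between 2 and 5: the component count goes from 1 to 2. So it is a bridge.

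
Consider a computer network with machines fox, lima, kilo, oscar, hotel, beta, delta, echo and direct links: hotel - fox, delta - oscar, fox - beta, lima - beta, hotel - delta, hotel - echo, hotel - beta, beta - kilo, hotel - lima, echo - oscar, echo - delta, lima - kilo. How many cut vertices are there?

1

Removing hotel increases the component count from 1 to 2, so hotel is a cut vertex.
By contrast removing lima leaves 1 component; it is not a cut vertex. No other vertex is a cut vertex either.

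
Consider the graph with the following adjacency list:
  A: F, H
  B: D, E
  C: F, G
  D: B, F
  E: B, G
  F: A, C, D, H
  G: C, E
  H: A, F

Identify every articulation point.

Removing F increases the component count from 1 to 2, so F is a cut vertex.
By contrast removing E leaves 1 component; it is not a cut vertex. No other vertex is a cut vertex either.

F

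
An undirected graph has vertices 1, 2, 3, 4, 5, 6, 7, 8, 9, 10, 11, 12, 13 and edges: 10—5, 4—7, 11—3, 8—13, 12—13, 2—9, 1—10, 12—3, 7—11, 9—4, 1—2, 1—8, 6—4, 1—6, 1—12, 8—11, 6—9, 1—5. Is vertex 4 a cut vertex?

Deleting 4 leaves 1 component (was 1) (its neighbors 6, 7, 9 remain connected to each other), so 4 is not a cut vertex.

No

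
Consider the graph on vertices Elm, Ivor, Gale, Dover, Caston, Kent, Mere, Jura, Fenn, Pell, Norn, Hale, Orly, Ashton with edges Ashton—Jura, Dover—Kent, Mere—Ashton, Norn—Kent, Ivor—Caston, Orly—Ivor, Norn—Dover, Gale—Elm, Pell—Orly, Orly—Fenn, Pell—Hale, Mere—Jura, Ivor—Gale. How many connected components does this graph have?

Starting from Jura we can reach Jura, Mere, Ashton. That is one component of size 3.
Starting from Kent we can reach Kent, Norn, Dover. That is one component of size 3.
Starting from Elm we can reach Elm, Fenn, Gale, Hale, Ivor, Orly, Pell, Caston. That is one component of size 8.
Total: 3 components.

3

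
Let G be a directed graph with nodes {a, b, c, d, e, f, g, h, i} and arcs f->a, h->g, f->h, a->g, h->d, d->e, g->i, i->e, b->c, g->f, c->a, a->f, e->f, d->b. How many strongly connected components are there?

1

{a, b, c, d, e, f, g, h, i} are all mutually reachable — one SCC of size 9.
That gives 1 strongly connected component.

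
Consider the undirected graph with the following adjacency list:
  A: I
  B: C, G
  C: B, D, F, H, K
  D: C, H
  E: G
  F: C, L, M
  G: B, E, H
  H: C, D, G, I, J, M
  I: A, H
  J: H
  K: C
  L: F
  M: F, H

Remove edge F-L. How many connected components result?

2

Before removal there is 1 component.
F-L is a bridge — removing it separates F's side from L's side.
After removal: 2 components.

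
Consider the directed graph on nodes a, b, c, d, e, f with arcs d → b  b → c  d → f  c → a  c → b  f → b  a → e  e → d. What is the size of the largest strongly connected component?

{a, b, c, d, e, f} are all mutually reachable — one SCC of size 6.
The largest has 6 vertices.

6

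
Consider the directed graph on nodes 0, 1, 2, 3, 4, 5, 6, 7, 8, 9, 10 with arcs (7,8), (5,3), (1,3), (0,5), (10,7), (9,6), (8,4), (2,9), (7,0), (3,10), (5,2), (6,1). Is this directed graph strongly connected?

There is no directed path from 8 to 6, so the graph is not strongly connected.

No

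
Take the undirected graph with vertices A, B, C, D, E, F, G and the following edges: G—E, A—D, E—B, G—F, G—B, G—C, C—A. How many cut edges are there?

4

The edges on the cycle G-E-B-G are not bridges since each lies on that cycle.
But removing C—A disconnects C from A; removing A—D disconnects A from D; removing G—F disconnects G from F; removing G—C disconnects G from C — these are bridges.
That makes 4 bridges.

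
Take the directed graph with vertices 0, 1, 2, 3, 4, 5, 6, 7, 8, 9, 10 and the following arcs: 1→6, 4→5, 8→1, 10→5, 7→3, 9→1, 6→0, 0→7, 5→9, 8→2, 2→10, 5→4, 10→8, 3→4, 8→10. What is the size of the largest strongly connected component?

8

{0, 1, 3, 4, 5, 6, 7, 9} are all mutually reachable — one SCC of size 8.
{2, 8, 10} are all mutually reachable — one SCC of size 3.
The largest has 8 vertices.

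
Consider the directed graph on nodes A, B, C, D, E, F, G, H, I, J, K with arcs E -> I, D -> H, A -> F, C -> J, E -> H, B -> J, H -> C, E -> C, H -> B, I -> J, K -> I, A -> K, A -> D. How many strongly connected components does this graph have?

{G} is an SCC by itself.
{K} is an SCC by itself.
{D} is an SCC by itself.
{I} is an SCC by itself.
{C} is an SCC by itself.
(and 6 more singleton SCCs)
That gives 11 strongly connected components.

11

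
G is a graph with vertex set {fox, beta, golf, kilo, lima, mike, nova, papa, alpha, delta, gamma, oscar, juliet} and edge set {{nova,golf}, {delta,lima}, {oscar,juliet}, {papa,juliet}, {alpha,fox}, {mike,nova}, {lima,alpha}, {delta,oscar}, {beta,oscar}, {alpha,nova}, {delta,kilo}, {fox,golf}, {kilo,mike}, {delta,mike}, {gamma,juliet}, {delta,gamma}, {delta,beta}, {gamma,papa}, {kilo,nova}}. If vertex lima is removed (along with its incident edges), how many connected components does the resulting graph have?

With lima gone, the remaining components are: {fox, beta, golf, kilo, mike, nova, papa, alpha, delta, gamma, oscar, juliet}.
That is 1 component.

1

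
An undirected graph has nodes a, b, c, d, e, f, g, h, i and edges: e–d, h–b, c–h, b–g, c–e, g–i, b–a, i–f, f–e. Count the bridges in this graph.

The edges on the cycle c-h-b-g-i-f-e-c are not bridges since each lies on that cycle.
But removing e–d disconnects e from d; removing a–b disconnects a from b — these are bridges.
That makes 2 bridges.

2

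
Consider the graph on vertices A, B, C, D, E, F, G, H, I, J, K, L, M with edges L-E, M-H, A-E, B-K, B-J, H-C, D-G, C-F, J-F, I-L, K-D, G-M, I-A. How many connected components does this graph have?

2

Starting from A we can reach A, E, I, L. That is one component of size 4.
Starting from B we can reach B, C, D, F, G, H, J, K, M. That is one component of size 9.
Total: 2 components.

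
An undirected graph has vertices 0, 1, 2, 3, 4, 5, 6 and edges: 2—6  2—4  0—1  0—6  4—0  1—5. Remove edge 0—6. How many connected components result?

2

0 and 6 are still connected via 0-4-2-6, so the component count stays at 2.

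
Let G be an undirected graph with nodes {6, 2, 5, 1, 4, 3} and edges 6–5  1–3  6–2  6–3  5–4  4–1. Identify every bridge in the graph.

The edges on the cycle 6-5-4-1-3-6 are not bridges since each lies on that cycle.
But removing 6–2 disconnects 6 from 2 — this is a bridge.

2-6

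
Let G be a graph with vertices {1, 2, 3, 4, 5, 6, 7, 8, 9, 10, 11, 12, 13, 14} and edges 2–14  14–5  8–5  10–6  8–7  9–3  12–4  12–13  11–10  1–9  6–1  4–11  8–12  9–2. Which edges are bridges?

The edges on the cycle 8-12-4-11-10-6-1-9-2-14-5-8 are not bridges since each lies on that cycle.
But removing 12–13 disconnects 12 from 13; removing 8–7 disconnects 8 from 7; removing 3–9 disconnects 3 from 9 — these are bridges.

12-13, 3-9, 7-8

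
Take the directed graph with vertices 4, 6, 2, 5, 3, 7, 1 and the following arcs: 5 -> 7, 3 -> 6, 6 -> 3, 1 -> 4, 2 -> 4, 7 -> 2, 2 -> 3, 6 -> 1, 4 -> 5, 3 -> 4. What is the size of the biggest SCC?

7

{1, 2, 3, 4, 5, 6, 7} are all mutually reachable — one SCC of size 7.
The largest has 7 vertices.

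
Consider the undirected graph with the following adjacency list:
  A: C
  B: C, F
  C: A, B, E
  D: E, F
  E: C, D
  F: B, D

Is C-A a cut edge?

Removing C-A leaves no path between C and A: the component count goes from 1 to 2. So it is a bridge.

Yes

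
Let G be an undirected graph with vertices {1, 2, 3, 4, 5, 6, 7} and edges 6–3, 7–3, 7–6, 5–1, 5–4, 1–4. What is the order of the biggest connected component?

2 is isolated — a component by itself.
Starting from 1 we can reach 1, 4, 5. That is one component of size 3.
Starting from 3 we can reach 3, 6, 7. That is one component of size 3.
The largest has 3 vertices.

3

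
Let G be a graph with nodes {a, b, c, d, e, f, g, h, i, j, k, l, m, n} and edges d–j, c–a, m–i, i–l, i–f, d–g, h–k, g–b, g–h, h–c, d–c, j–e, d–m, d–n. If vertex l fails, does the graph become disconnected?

No

Deleting l leaves 1 component (was 1), so l is not a cut vertex.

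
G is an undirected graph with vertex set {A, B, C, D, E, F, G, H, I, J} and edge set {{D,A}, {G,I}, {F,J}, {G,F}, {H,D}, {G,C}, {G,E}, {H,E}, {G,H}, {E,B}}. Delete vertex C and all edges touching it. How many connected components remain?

1

With C gone, the remaining components are: {A, B, D, E, F, G, H, I, J}.
That is 1 component.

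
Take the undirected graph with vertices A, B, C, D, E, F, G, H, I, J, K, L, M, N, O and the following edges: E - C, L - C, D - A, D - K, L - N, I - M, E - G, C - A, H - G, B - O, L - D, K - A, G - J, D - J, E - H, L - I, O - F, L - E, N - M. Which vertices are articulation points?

L, O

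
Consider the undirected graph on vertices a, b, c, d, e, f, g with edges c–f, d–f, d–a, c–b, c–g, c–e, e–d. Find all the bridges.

a-d, b-c, c-g

The edges on the cycle c-e-d-f-c are not bridges since each lies on that cycle.
But removing d–a disconnects d from a; removing c–g disconnects c from g; removing c–b disconnects c from b — these are bridges.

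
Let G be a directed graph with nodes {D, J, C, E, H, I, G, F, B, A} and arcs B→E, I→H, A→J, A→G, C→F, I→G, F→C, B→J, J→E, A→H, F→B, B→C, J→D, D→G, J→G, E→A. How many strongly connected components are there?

6

{B, C, F} are all mutually reachable — one SCC of size 3.
{A, E, J} are all mutually reachable — one SCC of size 3.
{D} is an SCC by itself.
{H} is an SCC by itself.
{I} is an SCC by itself.
(and 1 more singleton SCC)
That gives 6 strongly connected components.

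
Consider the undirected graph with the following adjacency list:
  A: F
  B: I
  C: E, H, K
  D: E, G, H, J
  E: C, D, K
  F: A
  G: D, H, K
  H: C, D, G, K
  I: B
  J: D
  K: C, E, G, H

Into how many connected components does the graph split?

3

Starting from A we can reach A, F. That is one component of size 2.
Starting from B we can reach B, I. That is one component of size 2.
Starting from C we can reach C, D, E, G, H, J, K. That is one component of size 7.
Total: 3 components.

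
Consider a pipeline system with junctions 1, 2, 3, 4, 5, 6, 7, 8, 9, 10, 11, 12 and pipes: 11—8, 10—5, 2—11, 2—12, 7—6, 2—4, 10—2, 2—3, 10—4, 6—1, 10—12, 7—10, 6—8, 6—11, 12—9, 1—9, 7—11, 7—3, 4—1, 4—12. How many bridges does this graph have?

The edges on the cycle 4-12-9-1-4 are not bridges since each lies on that cycle.
But removing 10—5 disconnects 10 from 5 — this is a bridge.

1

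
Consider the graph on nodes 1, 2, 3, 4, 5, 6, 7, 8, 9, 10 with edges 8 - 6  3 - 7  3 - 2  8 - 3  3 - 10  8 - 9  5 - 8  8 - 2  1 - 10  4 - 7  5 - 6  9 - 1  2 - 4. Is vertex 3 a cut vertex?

No

Deleting 3 leaves 1 component (was 1) (its neighbors 2, 7, 8, 10 remain connected to each other), so 3 is not a cut vertex.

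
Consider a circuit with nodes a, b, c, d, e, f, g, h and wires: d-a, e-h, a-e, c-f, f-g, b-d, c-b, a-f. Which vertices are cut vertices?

Removing a increases the component count from 1 to 2, so a is a cut vertex.
Removing e increases the component count from 1 to 2, so e is a cut vertex.
Removing f increases the component count from 1 to 2, so f is a cut vertex.
By contrast removing d leaves 1 component; it is not a cut vertex. No other vertex is a cut vertex either.

a, e, f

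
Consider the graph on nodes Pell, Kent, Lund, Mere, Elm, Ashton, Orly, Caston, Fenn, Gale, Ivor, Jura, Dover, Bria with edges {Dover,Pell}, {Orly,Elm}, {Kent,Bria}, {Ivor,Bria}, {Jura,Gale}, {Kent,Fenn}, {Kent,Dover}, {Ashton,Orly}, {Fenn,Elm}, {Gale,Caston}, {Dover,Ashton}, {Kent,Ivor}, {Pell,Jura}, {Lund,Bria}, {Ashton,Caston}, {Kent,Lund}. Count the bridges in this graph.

The edges on the cycle Kent-Ivor-Bria-Kent are not bridges since each lies on that cycle.
Every edge lies on some cycle, so there are no bridges.

0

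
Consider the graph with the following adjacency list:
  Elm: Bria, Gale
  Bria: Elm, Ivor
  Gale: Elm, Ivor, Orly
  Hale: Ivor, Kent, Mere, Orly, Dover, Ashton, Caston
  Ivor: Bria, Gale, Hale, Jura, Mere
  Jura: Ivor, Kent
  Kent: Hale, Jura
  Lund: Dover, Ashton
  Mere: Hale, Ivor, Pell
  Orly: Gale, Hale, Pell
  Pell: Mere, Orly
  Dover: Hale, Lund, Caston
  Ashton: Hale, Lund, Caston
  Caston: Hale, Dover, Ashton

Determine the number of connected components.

1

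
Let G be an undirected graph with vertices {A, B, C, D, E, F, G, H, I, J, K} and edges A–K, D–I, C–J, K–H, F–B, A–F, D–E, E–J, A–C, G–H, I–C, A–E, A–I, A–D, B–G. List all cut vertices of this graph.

Removing A increases the component count from 1 to 2, so A is a cut vertex.
By contrast removing K leaves 1 component; it is not a cut vertex. No other vertex is a cut vertex either.

A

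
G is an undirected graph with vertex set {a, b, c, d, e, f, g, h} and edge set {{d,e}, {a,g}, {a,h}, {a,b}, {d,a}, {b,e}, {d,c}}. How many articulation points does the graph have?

2

Removing a increases the component count from 2 to 4, so a is a cut vertex.
Removing d increases the component count from 2 to 3, so d is a cut vertex.
By contrast removing g leaves 2 components; it is not a cut vertex. No other vertex is a cut vertex either.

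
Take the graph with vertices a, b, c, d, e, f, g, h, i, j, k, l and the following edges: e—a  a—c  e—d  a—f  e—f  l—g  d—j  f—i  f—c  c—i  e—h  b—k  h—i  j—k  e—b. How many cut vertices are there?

1

Removing e increases the component count from 2 to 3, so e is a cut vertex.
By contrast removing f leaves 2 components; it is not a cut vertex. No other vertex is a cut vertex either.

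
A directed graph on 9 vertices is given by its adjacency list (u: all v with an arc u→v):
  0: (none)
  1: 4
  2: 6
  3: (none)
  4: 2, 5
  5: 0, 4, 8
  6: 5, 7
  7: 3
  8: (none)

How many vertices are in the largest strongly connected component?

{2, 4, 5, 6} are all mutually reachable — one SCC of size 4.
{8} is an SCC by itself.
{0} is an SCC by itself.
{3} is an SCC by itself.
{1} is an SCC by itself.
(and 1 more singleton SCC)
The largest has 4 vertices.

4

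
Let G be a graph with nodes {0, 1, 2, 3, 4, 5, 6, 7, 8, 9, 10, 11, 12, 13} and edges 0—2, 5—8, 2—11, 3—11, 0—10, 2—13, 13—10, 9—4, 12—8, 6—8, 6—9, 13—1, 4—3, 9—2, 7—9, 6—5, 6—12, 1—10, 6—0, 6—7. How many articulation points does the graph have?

1

Removing 6 increases the component count from 1 to 2, so 6 is a cut vertex.
By contrast removing 2 leaves 1 component; it is not a cut vertex. No other vertex is a cut vertex either.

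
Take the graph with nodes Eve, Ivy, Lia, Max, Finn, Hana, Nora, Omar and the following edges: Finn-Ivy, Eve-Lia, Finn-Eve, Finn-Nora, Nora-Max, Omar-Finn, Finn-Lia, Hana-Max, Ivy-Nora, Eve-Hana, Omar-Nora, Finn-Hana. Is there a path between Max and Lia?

From Max we can reach Eve, Ivy, Lia, Max, Finn, Hana, Nora, Omar, which includes Lia.

Yes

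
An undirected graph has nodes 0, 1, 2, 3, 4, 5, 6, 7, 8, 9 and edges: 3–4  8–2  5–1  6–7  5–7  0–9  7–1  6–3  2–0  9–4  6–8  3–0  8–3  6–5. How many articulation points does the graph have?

Removing 6 increases the component count from 1 to 2, so 6 is a cut vertex.
By contrast removing 4 leaves 1 component; it is not a cut vertex. No other vertex is a cut vertex either.

1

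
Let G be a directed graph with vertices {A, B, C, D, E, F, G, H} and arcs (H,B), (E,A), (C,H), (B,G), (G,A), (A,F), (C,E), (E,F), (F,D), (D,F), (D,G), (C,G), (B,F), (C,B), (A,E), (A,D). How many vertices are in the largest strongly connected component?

{A, D, E, F, G} are all mutually reachable — one SCC of size 5.
{H} is an SCC by itself.
{B} is an SCC by itself.
{C} is an SCC by itself.
The largest has 5 vertices.

5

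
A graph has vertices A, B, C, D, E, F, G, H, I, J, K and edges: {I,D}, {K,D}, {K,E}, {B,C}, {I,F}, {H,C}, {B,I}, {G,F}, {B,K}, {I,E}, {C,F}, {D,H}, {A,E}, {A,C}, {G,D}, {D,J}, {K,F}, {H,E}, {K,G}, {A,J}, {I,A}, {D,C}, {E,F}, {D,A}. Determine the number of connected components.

Starting from A we can reach A, B, C, D, E, F, G, H, I, J, K. That is one component of size 11.
Total: 1 component.

1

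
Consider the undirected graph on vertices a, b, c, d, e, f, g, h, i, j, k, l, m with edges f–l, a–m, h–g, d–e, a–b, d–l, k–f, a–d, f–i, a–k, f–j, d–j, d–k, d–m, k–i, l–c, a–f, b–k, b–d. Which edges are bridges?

The edges on the cycle a-b-d-k-i-f-a are not bridges since each lies on that cycle.
But removing c–l disconnects c from l; removing d–e disconnects d from e; removing h–g disconnects h from g — these are bridges.

c-l, d-e, g-h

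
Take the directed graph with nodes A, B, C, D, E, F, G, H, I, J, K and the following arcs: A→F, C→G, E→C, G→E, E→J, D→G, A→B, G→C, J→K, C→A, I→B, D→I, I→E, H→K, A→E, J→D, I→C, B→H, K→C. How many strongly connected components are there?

2

{A, B, C, D, E, G, H, I, J, K} are all mutually reachable — one SCC of size 10.
{F} is an SCC by itself.
That gives 2 strongly connected components.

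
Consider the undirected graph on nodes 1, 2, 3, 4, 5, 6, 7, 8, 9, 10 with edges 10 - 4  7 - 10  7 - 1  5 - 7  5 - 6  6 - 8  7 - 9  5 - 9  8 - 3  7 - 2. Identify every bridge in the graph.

1-7, 10-4, 10-7, 2-7, 3-8, 5-6, 6-8

The edges on the cycle 5-7-9-5 are not bridges since each lies on that cycle.
But removing 1 - 7 disconnects 1 from 7; removing 7 - 10 disconnects 7 from 10; removing 2 - 7 disconnects 2 from 7; removing 8 - 6 disconnects 8 from 6 — these are bridges.
In total 7 edges are bridges.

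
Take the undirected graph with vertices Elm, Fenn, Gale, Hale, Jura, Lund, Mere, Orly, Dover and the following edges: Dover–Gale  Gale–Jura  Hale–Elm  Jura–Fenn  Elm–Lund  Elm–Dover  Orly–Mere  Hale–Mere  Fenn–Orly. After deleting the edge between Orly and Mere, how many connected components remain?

1

Orly and Mere are still connected via Orly-Fenn-Jura-Gale-Dover-Elm-Hale-Mere, so the component count stays at 1.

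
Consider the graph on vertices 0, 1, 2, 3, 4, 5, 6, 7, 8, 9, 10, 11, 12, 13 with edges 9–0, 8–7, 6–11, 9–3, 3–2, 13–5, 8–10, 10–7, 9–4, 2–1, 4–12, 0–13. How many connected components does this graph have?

Starting from 6 we can reach 6, 11. That is one component of size 2.
Starting from 7 we can reach 7, 8, 10. That is one component of size 3.
Starting from 0 we can reach 0, 1, 2, 3, 4, 5, 9, 12, 13. That is one component of size 9.
Total: 3 components.

3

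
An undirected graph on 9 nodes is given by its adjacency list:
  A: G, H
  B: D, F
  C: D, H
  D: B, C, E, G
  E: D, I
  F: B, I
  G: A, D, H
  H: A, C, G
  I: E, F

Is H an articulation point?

No

Deleting H leaves 1 component (was 1) (its neighbors A, C, G remain connected to each other), so H is not a cut vertex.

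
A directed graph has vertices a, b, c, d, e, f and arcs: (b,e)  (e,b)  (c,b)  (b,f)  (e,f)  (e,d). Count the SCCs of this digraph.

5

{b, e} are all mutually reachable — one SCC of size 2.
{c} is an SCC by itself.
{a} is an SCC by itself.
{d} is an SCC by itself.
{f} is an SCC by itself.
That gives 5 strongly connected components.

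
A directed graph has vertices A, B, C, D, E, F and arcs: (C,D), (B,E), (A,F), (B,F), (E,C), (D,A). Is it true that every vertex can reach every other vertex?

No

There is no directed path from D to B, so the graph is not strongly connected.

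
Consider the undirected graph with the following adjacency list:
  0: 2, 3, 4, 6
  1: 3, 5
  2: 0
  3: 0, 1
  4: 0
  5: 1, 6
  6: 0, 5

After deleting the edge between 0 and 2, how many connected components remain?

2

Before removal there is 1 component.
0-2 is a bridge — removing it separates 0's side from 2's side.
After removal: 2 components.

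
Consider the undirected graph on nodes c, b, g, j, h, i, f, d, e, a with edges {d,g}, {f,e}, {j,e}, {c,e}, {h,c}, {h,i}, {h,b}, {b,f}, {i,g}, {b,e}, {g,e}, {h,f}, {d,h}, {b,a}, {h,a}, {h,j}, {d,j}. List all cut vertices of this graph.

Removing e, for instance, still leaves 1 component. No single vertex removal increases the component count — the graph has no articulation points.

none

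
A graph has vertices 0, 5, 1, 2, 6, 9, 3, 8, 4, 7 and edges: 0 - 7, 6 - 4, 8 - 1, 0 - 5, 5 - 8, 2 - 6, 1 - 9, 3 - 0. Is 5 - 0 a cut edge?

Yes

Removing 5 - 0 leaves no path between 5 and 0: the component count goes from 2 to 3. So it is a bridge.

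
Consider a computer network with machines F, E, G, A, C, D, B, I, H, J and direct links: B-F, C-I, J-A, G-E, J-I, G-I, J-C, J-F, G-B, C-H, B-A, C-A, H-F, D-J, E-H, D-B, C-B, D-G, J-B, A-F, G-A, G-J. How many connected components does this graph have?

1

Starting from A we can reach A, B, C, D, E, F, G, H, I, J. That is one component of size 10.
Total: 1 component.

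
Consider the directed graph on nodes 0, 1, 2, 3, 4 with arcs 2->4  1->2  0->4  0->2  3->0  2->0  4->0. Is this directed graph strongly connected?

There is no directed path from 4 to 3, so the graph is not strongly connected.

No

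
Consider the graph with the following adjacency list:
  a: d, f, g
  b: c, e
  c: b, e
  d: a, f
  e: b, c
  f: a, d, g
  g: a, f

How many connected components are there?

2

Starting from b we can reach b, c, e. That is one component of size 3.
Starting from a we can reach a, d, f, g. That is one component of size 4.
Total: 2 components.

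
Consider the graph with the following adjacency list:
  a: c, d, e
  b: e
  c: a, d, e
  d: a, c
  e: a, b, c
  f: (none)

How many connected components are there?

2

f is isolated — a component by itself.
Starting from a we can reach a, b, c, d, e. That is one component of size 5.
Total: 2 components.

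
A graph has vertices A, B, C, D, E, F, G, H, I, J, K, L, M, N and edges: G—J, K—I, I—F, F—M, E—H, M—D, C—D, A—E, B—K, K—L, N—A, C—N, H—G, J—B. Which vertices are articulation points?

K

Removing K increases the component count from 1 to 2, so K is a cut vertex.
By contrast removing J leaves 1 component; it is not a cut vertex. No other vertex is a cut vertex either.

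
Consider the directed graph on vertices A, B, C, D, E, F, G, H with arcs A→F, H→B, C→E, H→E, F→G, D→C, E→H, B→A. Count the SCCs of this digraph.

7

{E, H} are all mutually reachable — one SCC of size 2.
{A} is an SCC by itself.
{C} is an SCC by itself.
{G} is an SCC by itself.
{D} is an SCC by itself.
(and 2 more singleton SCCs)
That gives 7 strongly connected components.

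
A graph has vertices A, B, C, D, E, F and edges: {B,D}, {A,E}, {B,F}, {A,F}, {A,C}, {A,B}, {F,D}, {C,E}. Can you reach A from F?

Yes

From F we can reach A, B, C, D, E, F, which includes A.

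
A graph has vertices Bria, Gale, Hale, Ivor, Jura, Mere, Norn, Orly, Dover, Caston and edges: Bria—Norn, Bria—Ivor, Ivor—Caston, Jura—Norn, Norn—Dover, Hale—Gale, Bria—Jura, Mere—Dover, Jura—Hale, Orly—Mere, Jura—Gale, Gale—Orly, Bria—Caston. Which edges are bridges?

The edges on the cycle Bria-Ivor-Caston-Bria are not bridges since each lies on that cycle.
Every edge lies on some cycle, so there are no bridges.

none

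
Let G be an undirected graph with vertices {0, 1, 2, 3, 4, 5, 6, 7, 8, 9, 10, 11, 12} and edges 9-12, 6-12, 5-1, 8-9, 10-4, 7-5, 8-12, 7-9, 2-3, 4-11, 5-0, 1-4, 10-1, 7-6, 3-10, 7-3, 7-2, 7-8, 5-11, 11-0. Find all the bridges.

none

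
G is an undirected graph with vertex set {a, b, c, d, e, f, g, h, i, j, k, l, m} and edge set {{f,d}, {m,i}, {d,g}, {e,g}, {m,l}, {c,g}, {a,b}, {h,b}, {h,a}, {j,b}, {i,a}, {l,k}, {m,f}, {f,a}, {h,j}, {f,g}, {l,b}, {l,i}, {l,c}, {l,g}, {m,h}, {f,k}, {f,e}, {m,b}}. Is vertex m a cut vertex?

No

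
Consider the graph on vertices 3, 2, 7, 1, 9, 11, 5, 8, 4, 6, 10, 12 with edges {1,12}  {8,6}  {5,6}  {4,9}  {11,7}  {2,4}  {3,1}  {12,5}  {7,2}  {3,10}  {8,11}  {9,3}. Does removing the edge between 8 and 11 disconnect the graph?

After removing 8 - 11, the path 8-6-5-12-1-3-9-4-2-7-11 still connects them, so the edge is not a bridge.

No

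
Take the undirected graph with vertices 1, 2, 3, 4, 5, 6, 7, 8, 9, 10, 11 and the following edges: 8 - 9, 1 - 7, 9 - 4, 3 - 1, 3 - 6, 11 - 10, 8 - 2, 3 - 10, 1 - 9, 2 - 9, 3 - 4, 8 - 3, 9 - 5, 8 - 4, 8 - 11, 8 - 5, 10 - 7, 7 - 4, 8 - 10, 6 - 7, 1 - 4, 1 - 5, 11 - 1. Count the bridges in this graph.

0

The edges on the cycle 8-11-10-3-8 are not bridges since each lies on that cycle.
Every edge lies on some cycle, so there are no bridges.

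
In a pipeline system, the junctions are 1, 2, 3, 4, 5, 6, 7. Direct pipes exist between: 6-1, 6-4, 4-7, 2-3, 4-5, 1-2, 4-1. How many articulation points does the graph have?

Removing 1 increases the component count from 1 to 2, so 1 is a cut vertex.
Removing 2 increases the component count from 1 to 2, so 2 is a cut vertex.
Removing 4 increases the component count from 1 to 3, so 4 is a cut vertex.
By contrast removing 6 leaves 1 component; it is not a cut vertex. No other vertex is a cut vertex either.

3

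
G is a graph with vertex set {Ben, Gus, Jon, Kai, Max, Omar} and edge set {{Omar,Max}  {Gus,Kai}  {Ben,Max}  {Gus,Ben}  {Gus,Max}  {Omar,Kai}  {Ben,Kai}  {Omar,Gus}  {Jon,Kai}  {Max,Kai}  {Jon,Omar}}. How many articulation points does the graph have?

0

Removing Omar, for instance, still leaves 1 component. No single vertex removal increases the component count — the graph has no articulation points.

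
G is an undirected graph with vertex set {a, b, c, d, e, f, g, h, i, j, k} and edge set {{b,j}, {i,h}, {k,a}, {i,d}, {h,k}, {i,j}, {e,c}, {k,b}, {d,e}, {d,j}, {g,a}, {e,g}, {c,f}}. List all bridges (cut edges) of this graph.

c-e, c-f

The edges on the cycle i-d-e-g-a-k-h-i are not bridges since each lies on that cycle.
But removing e - c disconnects e from c; removing f - c disconnects f from c — these are bridges.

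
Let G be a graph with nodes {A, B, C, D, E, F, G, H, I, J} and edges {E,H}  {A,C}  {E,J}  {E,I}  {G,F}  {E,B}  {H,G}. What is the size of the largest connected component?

D is isolated — a component by itself.
Starting from A we can reach A, C. That is one component of size 2.
Starting from B we can reach B, E, F, G, H, I, J. That is one component of size 7.
The largest has 7 vertices.

7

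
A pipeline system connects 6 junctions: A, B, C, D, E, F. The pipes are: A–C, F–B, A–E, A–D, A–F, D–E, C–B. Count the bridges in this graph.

0

The edges on the cycle A-D-E-A are not bridges since each lies on that cycle.
Every edge lies on some cycle, so there are no bridges.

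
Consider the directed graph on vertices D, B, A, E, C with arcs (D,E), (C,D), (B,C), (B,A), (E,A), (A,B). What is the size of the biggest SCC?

5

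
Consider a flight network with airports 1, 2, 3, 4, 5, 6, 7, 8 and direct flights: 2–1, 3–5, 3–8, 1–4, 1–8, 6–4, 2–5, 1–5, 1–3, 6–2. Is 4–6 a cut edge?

No

After removing 4–6, the path 4-1-2-6 still connects them, so the edge is not a bridge.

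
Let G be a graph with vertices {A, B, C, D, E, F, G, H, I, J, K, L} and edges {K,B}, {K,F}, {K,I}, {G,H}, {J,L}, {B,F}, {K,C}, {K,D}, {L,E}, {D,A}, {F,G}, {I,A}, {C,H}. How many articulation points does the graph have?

Removing K increases the component count from 2 to 3, so K is a cut vertex.
Removing L increases the component count from 2 to 3, so L is a cut vertex.
By contrast removing E leaves 2 components; it is not a cut vertex. No other vertex is a cut vertex either.

2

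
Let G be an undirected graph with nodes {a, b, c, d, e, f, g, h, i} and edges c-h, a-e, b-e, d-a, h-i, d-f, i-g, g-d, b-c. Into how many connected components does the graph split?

Starting from a we can reach a, b, c, d, e, f, g, h, i. That is one component of size 9.
Total: 1 component.

1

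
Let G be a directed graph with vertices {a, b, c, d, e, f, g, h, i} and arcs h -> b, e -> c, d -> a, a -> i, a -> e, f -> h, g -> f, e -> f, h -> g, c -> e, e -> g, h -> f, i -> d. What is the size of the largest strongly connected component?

{a, d, i} are all mutually reachable — one SCC of size 3.
{f, g, h} are all mutually reachable — one SCC of size 3.
{c, e} are all mutually reachable — one SCC of size 2.
{b} is an SCC by itself.
The largest has 3 vertices.

3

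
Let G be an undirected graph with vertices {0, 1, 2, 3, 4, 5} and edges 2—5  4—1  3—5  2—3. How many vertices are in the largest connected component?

3

0 is isolated — a component by itself.
Starting from 1 we can reach 1, 4. That is one component of size 2.
Starting from 2 we can reach 2, 3, 5. That is one component of size 3.
The largest has 3 vertices.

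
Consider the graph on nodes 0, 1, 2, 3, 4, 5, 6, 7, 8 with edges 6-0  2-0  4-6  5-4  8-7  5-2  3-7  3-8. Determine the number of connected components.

1 is isolated — a component by itself.
Starting from 3 we can reach 3, 7, 8. That is one component of size 3.
Starting from 0 we can reach 0, 2, 4, 5, 6. That is one component of size 5.
Total: 3 components.

3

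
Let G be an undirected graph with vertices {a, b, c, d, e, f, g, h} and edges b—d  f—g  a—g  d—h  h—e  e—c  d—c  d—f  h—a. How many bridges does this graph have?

1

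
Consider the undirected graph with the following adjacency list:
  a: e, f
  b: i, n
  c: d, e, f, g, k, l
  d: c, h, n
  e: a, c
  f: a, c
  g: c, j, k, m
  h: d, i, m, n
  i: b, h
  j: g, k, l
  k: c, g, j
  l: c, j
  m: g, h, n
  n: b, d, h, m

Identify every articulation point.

c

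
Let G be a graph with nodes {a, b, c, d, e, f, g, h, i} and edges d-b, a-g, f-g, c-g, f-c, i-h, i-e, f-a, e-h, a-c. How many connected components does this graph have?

3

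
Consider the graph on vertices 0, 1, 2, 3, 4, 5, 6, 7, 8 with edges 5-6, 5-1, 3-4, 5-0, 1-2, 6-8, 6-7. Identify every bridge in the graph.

removing 5-0 disconnects 5 from 0; removing 2-1 disconnects 2 from 1; removing 6-7 disconnects 6 from 7; removing 6-5 disconnects 6 from 5 — these are bridges.
In total 7 edges are bridges.

0-5, 1-2, 1-5, 3-4, 5-6, 6-7, 6-8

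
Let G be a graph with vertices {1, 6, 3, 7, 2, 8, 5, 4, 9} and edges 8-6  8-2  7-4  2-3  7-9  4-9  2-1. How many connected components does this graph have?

5 is isolated — a component by itself.
Starting from 4 we can reach 4, 7, 9. That is one component of size 3.
Starting from 1 we can reach 1, 2, 3, 6, 8. That is one component of size 5.
Total: 3 components.

3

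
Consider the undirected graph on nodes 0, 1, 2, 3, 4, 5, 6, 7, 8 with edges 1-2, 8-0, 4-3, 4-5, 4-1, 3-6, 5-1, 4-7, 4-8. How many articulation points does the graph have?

Removing 1 increases the component count from 1 to 2, so 1 is a cut vertex.
Removing 3 increases the component count from 1 to 2, so 3 is a cut vertex.
Removing 4 increases the component count from 1 to 4, so 4 is a cut vertex.
Likewise 8 is a cut vertex.
By contrast removing 5 leaves 1 component; it is not a cut vertex. No other vertex is a cut vertex either.

4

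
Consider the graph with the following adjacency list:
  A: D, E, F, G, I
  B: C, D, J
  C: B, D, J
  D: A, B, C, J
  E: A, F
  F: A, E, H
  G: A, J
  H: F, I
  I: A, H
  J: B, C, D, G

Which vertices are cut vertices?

Removing A increases the component count from 1 to 2, so A is a cut vertex.
By contrast removing C leaves 1 component; it is not a cut vertex. No other vertex is a cut vertex either.

A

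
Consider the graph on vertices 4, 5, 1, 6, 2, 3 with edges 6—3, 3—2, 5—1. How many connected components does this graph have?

3

4 is isolated — a component by itself.
Starting from 1 we can reach 1, 5. That is one component of size 2.
Starting from 2 we can reach 2, 3, 6. That is one component of size 3.
Total: 3 components.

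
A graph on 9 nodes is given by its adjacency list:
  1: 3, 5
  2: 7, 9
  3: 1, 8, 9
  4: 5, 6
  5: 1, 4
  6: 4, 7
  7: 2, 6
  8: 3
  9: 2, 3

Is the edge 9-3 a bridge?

No

After removing 9-3, the path 9-2-7-6-4-5-1-3 still connects them, so the edge is not a bridge.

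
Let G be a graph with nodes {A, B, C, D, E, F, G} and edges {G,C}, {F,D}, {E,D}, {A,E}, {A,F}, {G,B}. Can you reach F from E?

Yes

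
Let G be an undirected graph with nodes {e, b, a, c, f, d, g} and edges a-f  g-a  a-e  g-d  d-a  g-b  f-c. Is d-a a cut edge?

After removing d-a, the path d-g-a still connects them, so the edge is not a bridge.

No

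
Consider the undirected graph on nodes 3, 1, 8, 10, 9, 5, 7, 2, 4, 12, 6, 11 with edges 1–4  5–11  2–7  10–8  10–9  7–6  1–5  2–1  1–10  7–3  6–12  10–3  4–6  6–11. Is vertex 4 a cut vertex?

Deleting 4 leaves 1 component (was 1) (its neighbors 1, 6 remain connected to each other), so 4 is not a cut vertex.

No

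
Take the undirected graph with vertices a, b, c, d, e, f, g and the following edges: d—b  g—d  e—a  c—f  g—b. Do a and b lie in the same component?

The component containing a is {a, e}, and b is not in it.

No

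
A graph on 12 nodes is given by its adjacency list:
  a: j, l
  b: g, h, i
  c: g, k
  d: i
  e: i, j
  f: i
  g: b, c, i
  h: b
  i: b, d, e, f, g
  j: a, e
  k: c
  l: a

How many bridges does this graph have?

9

The edges on the cycle g-i-b-g are not bridges since each lies on that cycle.
But removing e-j disconnects e from j; removing l-a disconnects l from a; removing j-a disconnects j from a; removing i-f disconnects i from f — these are bridges.
In total 9 edges are bridges.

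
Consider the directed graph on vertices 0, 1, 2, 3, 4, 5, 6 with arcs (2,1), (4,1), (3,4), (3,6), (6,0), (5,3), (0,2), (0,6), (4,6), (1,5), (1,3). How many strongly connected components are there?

1

{0, 1, 2, 3, 4, 5, 6} are all mutually reachable — one SCC of size 7.
That gives 1 strongly connected component.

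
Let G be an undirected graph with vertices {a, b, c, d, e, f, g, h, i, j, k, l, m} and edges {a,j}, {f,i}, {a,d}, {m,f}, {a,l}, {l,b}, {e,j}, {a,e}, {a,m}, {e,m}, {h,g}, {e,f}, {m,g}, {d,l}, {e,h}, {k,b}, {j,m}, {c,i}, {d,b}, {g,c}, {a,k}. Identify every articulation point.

a

Removing a increases the component count from 1 to 2, so a is a cut vertex.
By contrast removing c leaves 1 component; it is not a cut vertex. No other vertex is a cut vertex either.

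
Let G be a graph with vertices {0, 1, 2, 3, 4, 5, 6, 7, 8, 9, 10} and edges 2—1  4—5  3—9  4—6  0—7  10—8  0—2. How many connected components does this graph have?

4

Starting from 8 we can reach 8, 10. That is one component of size 2.
Starting from 3 we can reach 3, 9. That is one component of size 2.
Starting from 4 we can reach 4, 5, 6. That is one component of size 3.
Starting from 0 we can reach 0, 1, 2, 7. That is one component of size 4.
Total: 4 components.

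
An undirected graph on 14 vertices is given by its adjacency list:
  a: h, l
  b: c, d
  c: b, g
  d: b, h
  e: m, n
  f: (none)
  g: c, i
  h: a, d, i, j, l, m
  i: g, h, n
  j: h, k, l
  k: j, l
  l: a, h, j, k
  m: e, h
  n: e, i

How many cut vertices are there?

Removing h increases the component count from 2 to 3, so h is a cut vertex.
By contrast removing m leaves 2 components; it is not a cut vertex. No other vertex is a cut vertex either.

1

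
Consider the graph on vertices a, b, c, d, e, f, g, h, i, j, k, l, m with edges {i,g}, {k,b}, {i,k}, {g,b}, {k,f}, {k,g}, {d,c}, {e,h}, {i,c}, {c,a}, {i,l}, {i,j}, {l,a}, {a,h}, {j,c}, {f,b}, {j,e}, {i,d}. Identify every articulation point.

i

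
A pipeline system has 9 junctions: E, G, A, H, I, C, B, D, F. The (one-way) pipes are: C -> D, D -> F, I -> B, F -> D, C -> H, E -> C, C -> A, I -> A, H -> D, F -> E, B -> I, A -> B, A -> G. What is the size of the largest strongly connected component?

5

{C, D, E, F, H} are all mutually reachable — one SCC of size 5.
{A, B, I} are all mutually reachable — one SCC of size 3.
{G} is an SCC by itself.
The largest has 5 vertices.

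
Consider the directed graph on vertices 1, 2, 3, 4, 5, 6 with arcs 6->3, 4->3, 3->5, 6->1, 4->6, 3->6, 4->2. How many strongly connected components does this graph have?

{3, 6} are all mutually reachable — one SCC of size 2.
{5} is an SCC by itself.
{2} is an SCC by itself.
{1} is an SCC by itself.
{4} is an SCC by itself.
That gives 5 strongly connected components.

5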